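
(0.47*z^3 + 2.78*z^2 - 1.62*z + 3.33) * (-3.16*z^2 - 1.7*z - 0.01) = -1.4852*z^5 - 9.5838*z^4 + 0.388500000000001*z^3 - 7.7966*z^2 - 5.6448*z - 0.0333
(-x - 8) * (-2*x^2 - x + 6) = 2*x^3 + 17*x^2 + 2*x - 48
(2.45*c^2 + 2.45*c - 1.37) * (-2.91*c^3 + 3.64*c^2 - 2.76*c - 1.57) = -7.1295*c^5 + 1.7885*c^4 + 6.1427*c^3 - 15.5953*c^2 - 0.0653000000000001*c + 2.1509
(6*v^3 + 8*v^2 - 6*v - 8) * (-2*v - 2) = -12*v^4 - 28*v^3 - 4*v^2 + 28*v + 16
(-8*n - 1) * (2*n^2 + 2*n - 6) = -16*n^3 - 18*n^2 + 46*n + 6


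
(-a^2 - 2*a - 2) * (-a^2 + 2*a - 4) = a^4 + 2*a^2 + 4*a + 8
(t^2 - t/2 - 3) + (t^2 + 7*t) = 2*t^2 + 13*t/2 - 3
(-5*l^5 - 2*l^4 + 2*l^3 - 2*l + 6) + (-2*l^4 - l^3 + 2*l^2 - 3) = -5*l^5 - 4*l^4 + l^3 + 2*l^2 - 2*l + 3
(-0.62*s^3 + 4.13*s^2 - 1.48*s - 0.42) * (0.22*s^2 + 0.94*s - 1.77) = -0.1364*s^5 + 0.3258*s^4 + 4.654*s^3 - 8.7937*s^2 + 2.2248*s + 0.7434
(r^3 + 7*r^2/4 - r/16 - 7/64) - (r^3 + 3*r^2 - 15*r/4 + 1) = -5*r^2/4 + 59*r/16 - 71/64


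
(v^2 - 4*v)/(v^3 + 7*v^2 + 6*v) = (v - 4)/(v^2 + 7*v + 6)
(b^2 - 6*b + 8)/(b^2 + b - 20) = (b - 2)/(b + 5)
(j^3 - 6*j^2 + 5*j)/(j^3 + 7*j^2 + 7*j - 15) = j*(j - 5)/(j^2 + 8*j + 15)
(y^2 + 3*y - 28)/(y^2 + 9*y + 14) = (y - 4)/(y + 2)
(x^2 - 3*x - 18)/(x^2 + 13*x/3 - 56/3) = 3*(x^2 - 3*x - 18)/(3*x^2 + 13*x - 56)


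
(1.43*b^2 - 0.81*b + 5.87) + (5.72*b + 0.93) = 1.43*b^2 + 4.91*b + 6.8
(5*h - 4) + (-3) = 5*h - 7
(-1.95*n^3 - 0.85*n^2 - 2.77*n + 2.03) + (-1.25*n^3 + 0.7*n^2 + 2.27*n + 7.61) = -3.2*n^3 - 0.15*n^2 - 0.5*n + 9.64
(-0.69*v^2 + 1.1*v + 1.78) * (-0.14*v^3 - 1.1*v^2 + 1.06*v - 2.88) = 0.0966*v^5 + 0.605*v^4 - 2.1906*v^3 + 1.1952*v^2 - 1.2812*v - 5.1264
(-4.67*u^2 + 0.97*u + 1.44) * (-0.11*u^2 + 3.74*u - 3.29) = 0.5137*u^4 - 17.5725*u^3 + 18.8337*u^2 + 2.1943*u - 4.7376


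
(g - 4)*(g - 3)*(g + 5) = g^3 - 2*g^2 - 23*g + 60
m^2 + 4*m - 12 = (m - 2)*(m + 6)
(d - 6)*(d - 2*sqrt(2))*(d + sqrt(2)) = d^3 - 6*d^2 - sqrt(2)*d^2 - 4*d + 6*sqrt(2)*d + 24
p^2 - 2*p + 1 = (p - 1)^2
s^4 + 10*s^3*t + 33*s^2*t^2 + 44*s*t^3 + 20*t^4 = (s + t)*(s + 2*t)^2*(s + 5*t)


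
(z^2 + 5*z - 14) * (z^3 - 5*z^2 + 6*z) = z^5 - 33*z^3 + 100*z^2 - 84*z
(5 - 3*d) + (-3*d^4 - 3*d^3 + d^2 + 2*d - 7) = -3*d^4 - 3*d^3 + d^2 - d - 2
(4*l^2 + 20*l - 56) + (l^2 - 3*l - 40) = 5*l^2 + 17*l - 96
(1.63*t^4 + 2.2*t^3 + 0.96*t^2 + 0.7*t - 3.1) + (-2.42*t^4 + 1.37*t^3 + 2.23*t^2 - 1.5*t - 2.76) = -0.79*t^4 + 3.57*t^3 + 3.19*t^2 - 0.8*t - 5.86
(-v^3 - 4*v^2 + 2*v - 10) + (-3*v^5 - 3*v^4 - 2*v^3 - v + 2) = -3*v^5 - 3*v^4 - 3*v^3 - 4*v^2 + v - 8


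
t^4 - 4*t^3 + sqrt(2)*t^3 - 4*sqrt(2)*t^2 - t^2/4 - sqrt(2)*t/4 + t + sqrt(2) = (t - 4)*(t - 1/2)*(t + 1/2)*(t + sqrt(2))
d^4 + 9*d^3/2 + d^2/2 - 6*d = d*(d - 1)*(d + 3/2)*(d + 4)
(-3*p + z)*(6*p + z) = -18*p^2 + 3*p*z + z^2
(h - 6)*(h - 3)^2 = h^3 - 12*h^2 + 45*h - 54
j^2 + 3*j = j*(j + 3)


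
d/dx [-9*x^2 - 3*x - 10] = -18*x - 3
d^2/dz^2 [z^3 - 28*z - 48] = 6*z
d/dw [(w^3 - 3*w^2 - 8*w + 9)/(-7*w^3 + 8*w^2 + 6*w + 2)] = (-13*w^4 - 100*w^3 + 241*w^2 - 156*w - 70)/(49*w^6 - 112*w^5 - 20*w^4 + 68*w^3 + 68*w^2 + 24*w + 4)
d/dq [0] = 0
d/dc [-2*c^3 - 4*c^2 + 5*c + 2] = -6*c^2 - 8*c + 5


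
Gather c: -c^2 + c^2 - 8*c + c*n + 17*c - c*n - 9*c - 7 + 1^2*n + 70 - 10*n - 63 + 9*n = 0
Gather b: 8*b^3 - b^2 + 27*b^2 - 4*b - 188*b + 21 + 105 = 8*b^3 + 26*b^2 - 192*b + 126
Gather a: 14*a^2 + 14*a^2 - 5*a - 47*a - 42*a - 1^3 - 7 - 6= 28*a^2 - 94*a - 14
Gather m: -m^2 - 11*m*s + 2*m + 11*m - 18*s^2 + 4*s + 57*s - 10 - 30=-m^2 + m*(13 - 11*s) - 18*s^2 + 61*s - 40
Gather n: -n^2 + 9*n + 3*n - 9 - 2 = -n^2 + 12*n - 11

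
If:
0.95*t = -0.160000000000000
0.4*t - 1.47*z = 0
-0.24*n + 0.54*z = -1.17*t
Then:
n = -0.92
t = -0.17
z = -0.05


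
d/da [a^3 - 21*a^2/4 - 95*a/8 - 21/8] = 3*a^2 - 21*a/2 - 95/8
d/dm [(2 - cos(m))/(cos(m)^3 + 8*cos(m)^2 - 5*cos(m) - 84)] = (61*cos(m)/2 - cos(2*m) - cos(3*m)/2 - 95)*sin(m)/(cos(m)^3 + 8*cos(m)^2 - 5*cos(m) - 84)^2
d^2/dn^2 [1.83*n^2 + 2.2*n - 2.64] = 3.66000000000000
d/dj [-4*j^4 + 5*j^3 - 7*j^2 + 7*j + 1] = -16*j^3 + 15*j^2 - 14*j + 7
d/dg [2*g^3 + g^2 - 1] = 2*g*(3*g + 1)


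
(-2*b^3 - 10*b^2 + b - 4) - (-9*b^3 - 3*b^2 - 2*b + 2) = 7*b^3 - 7*b^2 + 3*b - 6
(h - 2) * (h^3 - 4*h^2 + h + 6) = h^4 - 6*h^3 + 9*h^2 + 4*h - 12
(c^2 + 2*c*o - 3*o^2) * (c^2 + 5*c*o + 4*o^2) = c^4 + 7*c^3*o + 11*c^2*o^2 - 7*c*o^3 - 12*o^4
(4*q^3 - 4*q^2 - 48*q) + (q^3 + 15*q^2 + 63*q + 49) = 5*q^3 + 11*q^2 + 15*q + 49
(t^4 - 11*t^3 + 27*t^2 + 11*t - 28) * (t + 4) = t^5 - 7*t^4 - 17*t^3 + 119*t^2 + 16*t - 112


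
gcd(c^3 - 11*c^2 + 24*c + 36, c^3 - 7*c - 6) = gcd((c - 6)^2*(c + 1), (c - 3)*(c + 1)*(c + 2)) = c + 1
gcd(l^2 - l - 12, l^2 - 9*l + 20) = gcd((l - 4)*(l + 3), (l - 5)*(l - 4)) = l - 4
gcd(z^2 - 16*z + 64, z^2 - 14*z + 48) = z - 8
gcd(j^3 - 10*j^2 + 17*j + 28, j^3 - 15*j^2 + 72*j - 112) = j^2 - 11*j + 28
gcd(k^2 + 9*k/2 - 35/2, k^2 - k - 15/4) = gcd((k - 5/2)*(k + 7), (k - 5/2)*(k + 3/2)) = k - 5/2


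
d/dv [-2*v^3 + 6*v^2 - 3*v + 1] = -6*v^2 + 12*v - 3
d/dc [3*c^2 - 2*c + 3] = 6*c - 2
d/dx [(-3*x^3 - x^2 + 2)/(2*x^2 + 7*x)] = (-6*x^4 - 42*x^3 - 7*x^2 - 8*x - 14)/(x^2*(4*x^2 + 28*x + 49))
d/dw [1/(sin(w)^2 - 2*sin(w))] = 2*(1 - sin(w))*cos(w)/((sin(w) - 2)^2*sin(w)^2)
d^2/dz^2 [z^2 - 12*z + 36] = 2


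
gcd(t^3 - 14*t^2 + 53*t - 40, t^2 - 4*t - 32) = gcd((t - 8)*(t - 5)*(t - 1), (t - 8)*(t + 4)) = t - 8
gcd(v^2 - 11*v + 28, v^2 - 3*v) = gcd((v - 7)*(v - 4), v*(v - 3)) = 1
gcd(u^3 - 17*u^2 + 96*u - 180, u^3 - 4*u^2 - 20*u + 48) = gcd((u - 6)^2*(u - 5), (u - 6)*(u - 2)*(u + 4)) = u - 6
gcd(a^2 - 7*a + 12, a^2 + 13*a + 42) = 1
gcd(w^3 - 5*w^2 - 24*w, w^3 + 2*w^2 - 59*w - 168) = w^2 - 5*w - 24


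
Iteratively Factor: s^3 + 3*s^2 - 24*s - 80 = (s + 4)*(s^2 - s - 20) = (s + 4)^2*(s - 5)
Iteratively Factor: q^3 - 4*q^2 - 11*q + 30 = (q - 2)*(q^2 - 2*q - 15) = (q - 2)*(q + 3)*(q - 5)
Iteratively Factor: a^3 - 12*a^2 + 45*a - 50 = (a - 2)*(a^2 - 10*a + 25) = (a - 5)*(a - 2)*(a - 5)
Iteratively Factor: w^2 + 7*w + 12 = (w + 4)*(w + 3)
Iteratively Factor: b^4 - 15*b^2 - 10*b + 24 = (b + 3)*(b^3 - 3*b^2 - 6*b + 8) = (b - 4)*(b + 3)*(b^2 + b - 2) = (b - 4)*(b + 2)*(b + 3)*(b - 1)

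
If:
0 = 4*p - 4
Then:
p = 1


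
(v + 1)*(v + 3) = v^2 + 4*v + 3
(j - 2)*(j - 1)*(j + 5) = j^3 + 2*j^2 - 13*j + 10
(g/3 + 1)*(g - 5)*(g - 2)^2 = g^4/3 - 2*g^3 - g^2 + 52*g/3 - 20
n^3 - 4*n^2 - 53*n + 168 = (n - 8)*(n - 3)*(n + 7)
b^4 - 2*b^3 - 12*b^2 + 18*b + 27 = (b - 3)^2*(b + 1)*(b + 3)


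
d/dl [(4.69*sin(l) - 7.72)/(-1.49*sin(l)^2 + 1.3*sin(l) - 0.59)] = (6.9881*sin(l)^2 - 23.0056*sin(l) + 7.2689)*cos(l)/(2.2201*sin(l)^4 - 3.874*sin(l)^3 + 3.4482*sin(l)^2 - 1.534*sin(l) + 0.3481)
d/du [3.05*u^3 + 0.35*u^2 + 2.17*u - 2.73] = 9.15*u^2 + 0.7*u + 2.17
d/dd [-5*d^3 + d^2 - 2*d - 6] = -15*d^2 + 2*d - 2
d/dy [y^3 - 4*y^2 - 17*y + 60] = 3*y^2 - 8*y - 17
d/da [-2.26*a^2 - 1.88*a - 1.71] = -4.52*a - 1.88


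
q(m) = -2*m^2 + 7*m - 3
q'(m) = 7 - 4*m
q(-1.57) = -18.92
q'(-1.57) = 13.28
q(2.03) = 2.97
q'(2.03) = -1.12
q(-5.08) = -90.17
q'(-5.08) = 27.32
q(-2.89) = -39.93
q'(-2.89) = 18.56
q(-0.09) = -3.65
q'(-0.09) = 7.36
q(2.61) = 1.65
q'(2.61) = -3.44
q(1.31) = 2.74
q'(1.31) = 1.76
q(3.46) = -2.72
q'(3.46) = -6.84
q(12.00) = -207.00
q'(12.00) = -41.00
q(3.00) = 0.00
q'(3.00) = -5.00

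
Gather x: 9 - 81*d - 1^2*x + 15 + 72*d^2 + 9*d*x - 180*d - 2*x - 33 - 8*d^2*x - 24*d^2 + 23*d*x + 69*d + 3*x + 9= 48*d^2 - 192*d + x*(-8*d^2 + 32*d)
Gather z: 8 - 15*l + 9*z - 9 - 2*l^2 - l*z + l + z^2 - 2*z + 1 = -2*l^2 - 14*l + z^2 + z*(7 - l)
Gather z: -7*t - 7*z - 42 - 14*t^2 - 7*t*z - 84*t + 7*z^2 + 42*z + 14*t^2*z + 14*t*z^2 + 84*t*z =-14*t^2 - 91*t + z^2*(14*t + 7) + z*(14*t^2 + 77*t + 35) - 42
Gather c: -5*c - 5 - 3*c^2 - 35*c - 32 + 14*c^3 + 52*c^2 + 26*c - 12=14*c^3 + 49*c^2 - 14*c - 49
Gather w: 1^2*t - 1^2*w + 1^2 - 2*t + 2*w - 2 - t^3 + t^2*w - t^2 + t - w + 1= -t^3 + t^2*w - t^2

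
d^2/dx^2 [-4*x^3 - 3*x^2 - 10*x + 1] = -24*x - 6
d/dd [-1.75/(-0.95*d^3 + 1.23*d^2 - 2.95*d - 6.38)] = (-4.9875*d^2 + 4.305*d - 5.1625)/(0.95*d^3 - 1.23*d^2 + 2.95*d + 6.38)^2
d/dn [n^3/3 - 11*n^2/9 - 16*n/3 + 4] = n^2 - 22*n/9 - 16/3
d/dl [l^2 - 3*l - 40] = 2*l - 3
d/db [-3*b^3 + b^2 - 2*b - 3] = -9*b^2 + 2*b - 2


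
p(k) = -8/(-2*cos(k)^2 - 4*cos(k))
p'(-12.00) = 1.37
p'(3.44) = -0.10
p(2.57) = -4.10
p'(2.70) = 0.33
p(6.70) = 1.50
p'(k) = -8*(-4*sin(k)*cos(k) - 4*sin(k))/(-2*cos(k)^2 - 4*cos(k))^2 = 8*(sin(k)/cos(k)^2 + tan(k))/(cos(k) + 2)^2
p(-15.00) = -4.25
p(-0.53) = 1.62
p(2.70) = -4.04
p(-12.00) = 1.67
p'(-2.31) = -2.42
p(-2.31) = -4.48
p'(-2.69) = -0.36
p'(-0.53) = -1.23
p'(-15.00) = -1.41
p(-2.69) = -4.04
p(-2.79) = -4.02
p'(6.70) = 0.87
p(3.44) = -4.01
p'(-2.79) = -0.17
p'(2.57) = 0.72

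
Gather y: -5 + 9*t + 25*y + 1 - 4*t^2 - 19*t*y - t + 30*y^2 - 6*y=-4*t^2 + 8*t + 30*y^2 + y*(19 - 19*t) - 4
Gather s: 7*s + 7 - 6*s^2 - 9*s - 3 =-6*s^2 - 2*s + 4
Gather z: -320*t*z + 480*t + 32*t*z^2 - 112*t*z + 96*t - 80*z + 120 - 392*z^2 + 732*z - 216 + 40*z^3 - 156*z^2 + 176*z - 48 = 576*t + 40*z^3 + z^2*(32*t - 548) + z*(828 - 432*t) - 144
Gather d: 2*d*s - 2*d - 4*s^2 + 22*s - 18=d*(2*s - 2) - 4*s^2 + 22*s - 18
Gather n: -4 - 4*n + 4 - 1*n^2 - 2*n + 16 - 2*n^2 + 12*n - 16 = -3*n^2 + 6*n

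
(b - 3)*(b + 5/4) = b^2 - 7*b/4 - 15/4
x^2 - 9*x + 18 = (x - 6)*(x - 3)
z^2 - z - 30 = (z - 6)*(z + 5)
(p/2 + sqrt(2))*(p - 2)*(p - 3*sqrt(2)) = p^3/2 - p^2 - sqrt(2)*p^2/2 - 6*p + sqrt(2)*p + 12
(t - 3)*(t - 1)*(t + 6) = t^3 + 2*t^2 - 21*t + 18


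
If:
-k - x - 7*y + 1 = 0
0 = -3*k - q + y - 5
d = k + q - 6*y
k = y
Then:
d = -7*y - 5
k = y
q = -2*y - 5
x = 1 - 8*y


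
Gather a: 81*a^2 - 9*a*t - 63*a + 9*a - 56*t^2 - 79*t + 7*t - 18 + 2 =81*a^2 + a*(-9*t - 54) - 56*t^2 - 72*t - 16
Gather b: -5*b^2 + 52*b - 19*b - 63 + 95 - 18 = -5*b^2 + 33*b + 14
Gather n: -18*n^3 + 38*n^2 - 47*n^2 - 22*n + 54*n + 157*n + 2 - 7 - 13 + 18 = -18*n^3 - 9*n^2 + 189*n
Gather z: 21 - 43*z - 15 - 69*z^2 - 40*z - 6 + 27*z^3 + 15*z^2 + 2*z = 27*z^3 - 54*z^2 - 81*z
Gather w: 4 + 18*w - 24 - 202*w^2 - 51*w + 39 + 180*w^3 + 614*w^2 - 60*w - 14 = 180*w^3 + 412*w^2 - 93*w + 5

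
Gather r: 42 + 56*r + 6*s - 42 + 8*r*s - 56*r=8*r*s + 6*s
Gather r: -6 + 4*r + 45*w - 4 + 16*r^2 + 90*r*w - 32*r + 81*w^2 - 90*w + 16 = 16*r^2 + r*(90*w - 28) + 81*w^2 - 45*w + 6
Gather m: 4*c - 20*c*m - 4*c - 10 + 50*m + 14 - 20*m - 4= m*(30 - 20*c)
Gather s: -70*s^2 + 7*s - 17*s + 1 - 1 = -70*s^2 - 10*s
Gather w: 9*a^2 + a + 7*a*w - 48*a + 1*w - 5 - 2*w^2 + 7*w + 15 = 9*a^2 - 47*a - 2*w^2 + w*(7*a + 8) + 10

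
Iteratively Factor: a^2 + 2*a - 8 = (a - 2)*(a + 4)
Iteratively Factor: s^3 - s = (s + 1)*(s^2 - s) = s*(s + 1)*(s - 1)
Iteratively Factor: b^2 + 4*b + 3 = (b + 1)*(b + 3)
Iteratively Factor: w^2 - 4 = (w - 2)*(w + 2)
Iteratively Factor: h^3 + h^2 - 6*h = (h + 3)*(h^2 - 2*h) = (h - 2)*(h + 3)*(h)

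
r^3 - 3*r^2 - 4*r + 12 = (r - 3)*(r - 2)*(r + 2)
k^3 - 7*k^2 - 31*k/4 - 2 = (k - 8)*(k + 1/2)^2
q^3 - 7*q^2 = q^2*(q - 7)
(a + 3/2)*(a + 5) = a^2 + 13*a/2 + 15/2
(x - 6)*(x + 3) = x^2 - 3*x - 18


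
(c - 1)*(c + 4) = c^2 + 3*c - 4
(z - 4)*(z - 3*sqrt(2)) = z^2 - 3*sqrt(2)*z - 4*z + 12*sqrt(2)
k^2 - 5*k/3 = k*(k - 5/3)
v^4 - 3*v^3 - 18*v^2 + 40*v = v*(v - 5)*(v - 2)*(v + 4)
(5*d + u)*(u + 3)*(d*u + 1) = 5*d^2*u^2 + 15*d^2*u + d*u^3 + 3*d*u^2 + 5*d*u + 15*d + u^2 + 3*u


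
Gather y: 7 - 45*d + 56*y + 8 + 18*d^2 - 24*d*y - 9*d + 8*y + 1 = 18*d^2 - 54*d + y*(64 - 24*d) + 16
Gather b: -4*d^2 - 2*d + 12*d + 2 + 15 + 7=-4*d^2 + 10*d + 24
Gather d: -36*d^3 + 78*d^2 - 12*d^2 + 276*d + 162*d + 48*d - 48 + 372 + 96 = -36*d^3 + 66*d^2 + 486*d + 420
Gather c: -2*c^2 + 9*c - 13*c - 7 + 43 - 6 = -2*c^2 - 4*c + 30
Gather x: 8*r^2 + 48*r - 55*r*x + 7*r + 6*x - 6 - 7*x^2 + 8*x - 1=8*r^2 + 55*r - 7*x^2 + x*(14 - 55*r) - 7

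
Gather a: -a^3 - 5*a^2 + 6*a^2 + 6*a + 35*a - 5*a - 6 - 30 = -a^3 + a^2 + 36*a - 36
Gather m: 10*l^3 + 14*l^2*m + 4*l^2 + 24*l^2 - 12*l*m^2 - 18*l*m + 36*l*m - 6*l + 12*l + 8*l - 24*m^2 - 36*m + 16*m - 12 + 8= 10*l^3 + 28*l^2 + 14*l + m^2*(-12*l - 24) + m*(14*l^2 + 18*l - 20) - 4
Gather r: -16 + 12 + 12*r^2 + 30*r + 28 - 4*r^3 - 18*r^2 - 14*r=-4*r^3 - 6*r^2 + 16*r + 24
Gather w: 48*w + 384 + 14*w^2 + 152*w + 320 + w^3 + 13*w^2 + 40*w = w^3 + 27*w^2 + 240*w + 704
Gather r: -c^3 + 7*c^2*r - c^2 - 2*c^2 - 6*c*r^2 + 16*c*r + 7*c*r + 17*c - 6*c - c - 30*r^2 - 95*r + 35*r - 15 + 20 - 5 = -c^3 - 3*c^2 + 10*c + r^2*(-6*c - 30) + r*(7*c^2 + 23*c - 60)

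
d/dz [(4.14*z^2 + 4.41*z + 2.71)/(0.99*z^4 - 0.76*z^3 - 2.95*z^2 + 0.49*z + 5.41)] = (-8.1972*z^5 - 9.9513*z^4 - 4.0284*z^3 + 21.2169*z^2 + 60.7838*z + 22.5302)/(0.9801*z^8 - 1.5048*z^7 - 5.2634*z^6 + 5.4542*z^5 + 18.6695*z^4 - 11.1142*z^3 - 31.6789*z^2 + 5.3018*z + 29.2681)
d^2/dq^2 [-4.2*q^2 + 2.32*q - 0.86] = -8.40000000000000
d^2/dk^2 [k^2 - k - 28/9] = 2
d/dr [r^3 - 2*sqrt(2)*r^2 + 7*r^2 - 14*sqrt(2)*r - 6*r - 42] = 3*r^2 - 4*sqrt(2)*r + 14*r - 14*sqrt(2) - 6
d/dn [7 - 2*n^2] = -4*n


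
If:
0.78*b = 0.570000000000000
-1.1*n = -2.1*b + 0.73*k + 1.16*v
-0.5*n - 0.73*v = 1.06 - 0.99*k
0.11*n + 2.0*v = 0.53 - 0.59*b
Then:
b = 0.73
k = 1.33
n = 0.49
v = 0.02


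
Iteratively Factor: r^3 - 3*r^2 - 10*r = (r + 2)*(r^2 - 5*r) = r*(r + 2)*(r - 5)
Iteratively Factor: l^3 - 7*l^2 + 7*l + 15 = (l + 1)*(l^2 - 8*l + 15) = (l - 5)*(l + 1)*(l - 3)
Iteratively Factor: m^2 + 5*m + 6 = (m + 2)*(m + 3)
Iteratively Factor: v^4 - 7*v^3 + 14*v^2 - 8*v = (v - 4)*(v^3 - 3*v^2 + 2*v) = (v - 4)*(v - 2)*(v^2 - v) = v*(v - 4)*(v - 2)*(v - 1)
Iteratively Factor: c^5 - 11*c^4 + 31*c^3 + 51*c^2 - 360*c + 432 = (c - 3)*(c^4 - 8*c^3 + 7*c^2 + 72*c - 144) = (c - 4)*(c - 3)*(c^3 - 4*c^2 - 9*c + 36) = (c - 4)*(c - 3)^2*(c^2 - c - 12) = (c - 4)^2*(c - 3)^2*(c + 3)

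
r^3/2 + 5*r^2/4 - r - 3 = (r/2 + 1)*(r - 3/2)*(r + 2)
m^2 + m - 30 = (m - 5)*(m + 6)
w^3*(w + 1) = w^4 + w^3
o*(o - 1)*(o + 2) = o^3 + o^2 - 2*o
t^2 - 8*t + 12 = (t - 6)*(t - 2)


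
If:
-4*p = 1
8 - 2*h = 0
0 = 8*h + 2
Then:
No Solution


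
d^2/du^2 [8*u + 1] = 0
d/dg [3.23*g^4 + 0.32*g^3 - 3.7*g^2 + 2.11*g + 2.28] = 12.92*g^3 + 0.96*g^2 - 7.4*g + 2.11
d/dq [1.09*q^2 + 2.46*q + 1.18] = 2.18*q + 2.46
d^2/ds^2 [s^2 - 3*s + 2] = 2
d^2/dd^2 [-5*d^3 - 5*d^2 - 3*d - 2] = -30*d - 10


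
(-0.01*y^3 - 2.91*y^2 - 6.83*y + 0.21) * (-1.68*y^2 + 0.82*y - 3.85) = 0.0168*y^5 + 4.8806*y^4 + 9.1267*y^3 + 5.2501*y^2 + 26.4677*y - 0.8085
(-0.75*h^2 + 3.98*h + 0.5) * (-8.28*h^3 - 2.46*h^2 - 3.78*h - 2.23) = 6.21*h^5 - 31.1094*h^4 - 11.0958*h^3 - 14.6019*h^2 - 10.7654*h - 1.115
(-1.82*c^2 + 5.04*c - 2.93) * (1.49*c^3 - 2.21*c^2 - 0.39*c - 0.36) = -2.7118*c^5 + 11.5318*c^4 - 14.7943*c^3 + 5.1649*c^2 - 0.6717*c + 1.0548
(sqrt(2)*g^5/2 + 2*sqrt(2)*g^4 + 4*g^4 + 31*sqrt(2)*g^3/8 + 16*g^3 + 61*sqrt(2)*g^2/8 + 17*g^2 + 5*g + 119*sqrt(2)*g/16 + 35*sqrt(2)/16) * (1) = sqrt(2)*g^5/2 + 2*sqrt(2)*g^4 + 4*g^4 + 31*sqrt(2)*g^3/8 + 16*g^3 + 61*sqrt(2)*g^2/8 + 17*g^2 + 5*g + 119*sqrt(2)*g/16 + 35*sqrt(2)/16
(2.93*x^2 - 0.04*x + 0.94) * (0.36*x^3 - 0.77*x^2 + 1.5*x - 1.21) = 1.0548*x^5 - 2.2705*x^4 + 4.7642*x^3 - 4.3291*x^2 + 1.4584*x - 1.1374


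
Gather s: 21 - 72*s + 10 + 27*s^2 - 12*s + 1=27*s^2 - 84*s + 32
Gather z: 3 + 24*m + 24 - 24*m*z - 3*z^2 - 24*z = 24*m - 3*z^2 + z*(-24*m - 24) + 27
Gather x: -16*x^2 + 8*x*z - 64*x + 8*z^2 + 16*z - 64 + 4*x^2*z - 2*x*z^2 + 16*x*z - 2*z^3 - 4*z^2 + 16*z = x^2*(4*z - 16) + x*(-2*z^2 + 24*z - 64) - 2*z^3 + 4*z^2 + 32*z - 64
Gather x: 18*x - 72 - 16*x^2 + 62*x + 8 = -16*x^2 + 80*x - 64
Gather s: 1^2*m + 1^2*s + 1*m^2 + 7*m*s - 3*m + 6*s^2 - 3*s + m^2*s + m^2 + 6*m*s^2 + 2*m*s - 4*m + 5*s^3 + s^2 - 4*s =2*m^2 - 6*m + 5*s^3 + s^2*(6*m + 7) + s*(m^2 + 9*m - 6)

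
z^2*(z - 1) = z^3 - z^2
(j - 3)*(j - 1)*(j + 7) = j^3 + 3*j^2 - 25*j + 21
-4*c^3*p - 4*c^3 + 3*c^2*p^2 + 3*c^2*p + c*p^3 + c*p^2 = (-c + p)*(4*c + p)*(c*p + c)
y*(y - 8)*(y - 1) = y^3 - 9*y^2 + 8*y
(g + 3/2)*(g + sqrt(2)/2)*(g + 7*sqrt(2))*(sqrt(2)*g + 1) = sqrt(2)*g^4 + 3*sqrt(2)*g^3/2 + 16*g^3 + 29*sqrt(2)*g^2/2 + 24*g^2 + 7*g + 87*sqrt(2)*g/4 + 21/2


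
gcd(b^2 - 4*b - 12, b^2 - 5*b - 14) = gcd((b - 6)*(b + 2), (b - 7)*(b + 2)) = b + 2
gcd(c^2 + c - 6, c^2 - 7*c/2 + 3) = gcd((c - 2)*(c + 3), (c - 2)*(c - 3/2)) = c - 2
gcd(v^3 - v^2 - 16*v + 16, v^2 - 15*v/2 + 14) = v - 4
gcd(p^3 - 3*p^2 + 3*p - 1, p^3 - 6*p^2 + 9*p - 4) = p^2 - 2*p + 1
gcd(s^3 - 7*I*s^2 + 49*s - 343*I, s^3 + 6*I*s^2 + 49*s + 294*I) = s^2 + 49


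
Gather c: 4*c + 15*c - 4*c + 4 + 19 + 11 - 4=15*c + 30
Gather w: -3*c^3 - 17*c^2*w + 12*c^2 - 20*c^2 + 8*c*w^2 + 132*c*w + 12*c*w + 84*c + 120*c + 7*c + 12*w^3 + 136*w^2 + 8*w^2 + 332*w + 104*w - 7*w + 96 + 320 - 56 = -3*c^3 - 8*c^2 + 211*c + 12*w^3 + w^2*(8*c + 144) + w*(-17*c^2 + 144*c + 429) + 360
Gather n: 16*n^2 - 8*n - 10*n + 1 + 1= 16*n^2 - 18*n + 2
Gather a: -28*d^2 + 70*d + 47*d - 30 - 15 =-28*d^2 + 117*d - 45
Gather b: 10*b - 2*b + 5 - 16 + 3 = 8*b - 8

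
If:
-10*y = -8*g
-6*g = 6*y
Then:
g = 0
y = 0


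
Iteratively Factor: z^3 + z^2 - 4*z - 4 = (z + 1)*(z^2 - 4) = (z - 2)*(z + 1)*(z + 2)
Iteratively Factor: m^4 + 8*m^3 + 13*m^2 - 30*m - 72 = (m + 3)*(m^3 + 5*m^2 - 2*m - 24) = (m + 3)*(m + 4)*(m^2 + m - 6) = (m + 3)^2*(m + 4)*(m - 2)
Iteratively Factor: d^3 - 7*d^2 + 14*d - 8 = (d - 1)*(d^2 - 6*d + 8) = (d - 4)*(d - 1)*(d - 2)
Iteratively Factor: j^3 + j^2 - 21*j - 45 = (j + 3)*(j^2 - 2*j - 15) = (j + 3)^2*(j - 5)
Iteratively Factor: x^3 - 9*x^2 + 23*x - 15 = (x - 3)*(x^2 - 6*x + 5) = (x - 5)*(x - 3)*(x - 1)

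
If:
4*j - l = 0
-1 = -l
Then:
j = 1/4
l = 1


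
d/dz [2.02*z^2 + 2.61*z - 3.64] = 4.04*z + 2.61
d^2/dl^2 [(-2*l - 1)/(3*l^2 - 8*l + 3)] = 2*(-4*(2*l + 1)*(3*l - 4)^2 + (18*l - 13)*(3*l^2 - 8*l + 3))/(3*l^2 - 8*l + 3)^3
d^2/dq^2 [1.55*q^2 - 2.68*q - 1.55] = 3.10000000000000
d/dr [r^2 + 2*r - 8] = 2*r + 2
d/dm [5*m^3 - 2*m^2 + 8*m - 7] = 15*m^2 - 4*m + 8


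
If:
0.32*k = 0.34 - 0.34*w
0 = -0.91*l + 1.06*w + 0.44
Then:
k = 1.0625 - 1.0625*w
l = 1.16483516483516*w + 0.483516483516484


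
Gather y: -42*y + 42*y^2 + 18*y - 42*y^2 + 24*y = 0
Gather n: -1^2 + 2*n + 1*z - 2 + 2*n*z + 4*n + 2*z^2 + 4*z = n*(2*z + 6) + 2*z^2 + 5*z - 3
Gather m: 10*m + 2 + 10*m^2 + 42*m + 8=10*m^2 + 52*m + 10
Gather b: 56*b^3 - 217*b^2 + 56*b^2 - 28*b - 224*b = 56*b^3 - 161*b^2 - 252*b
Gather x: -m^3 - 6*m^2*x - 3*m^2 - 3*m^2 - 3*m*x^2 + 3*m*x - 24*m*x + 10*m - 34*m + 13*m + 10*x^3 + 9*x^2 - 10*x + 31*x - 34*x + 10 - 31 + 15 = -m^3 - 6*m^2 - 11*m + 10*x^3 + x^2*(9 - 3*m) + x*(-6*m^2 - 21*m - 13) - 6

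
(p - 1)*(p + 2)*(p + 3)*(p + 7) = p^4 + 11*p^3 + 29*p^2 + p - 42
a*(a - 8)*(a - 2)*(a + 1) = a^4 - 9*a^3 + 6*a^2 + 16*a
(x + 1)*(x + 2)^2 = x^3 + 5*x^2 + 8*x + 4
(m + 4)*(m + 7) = m^2 + 11*m + 28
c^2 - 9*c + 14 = (c - 7)*(c - 2)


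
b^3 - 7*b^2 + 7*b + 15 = (b - 5)*(b - 3)*(b + 1)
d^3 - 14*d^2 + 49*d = d*(d - 7)^2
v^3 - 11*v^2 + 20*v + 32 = (v - 8)*(v - 4)*(v + 1)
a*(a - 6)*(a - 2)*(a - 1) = a^4 - 9*a^3 + 20*a^2 - 12*a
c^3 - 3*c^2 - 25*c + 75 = (c - 5)*(c - 3)*(c + 5)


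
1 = 1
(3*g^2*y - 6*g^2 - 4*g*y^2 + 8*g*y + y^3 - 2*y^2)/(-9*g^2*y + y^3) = (-g*y + 2*g + y^2 - 2*y)/(y*(3*g + y))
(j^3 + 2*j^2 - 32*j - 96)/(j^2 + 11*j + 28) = (j^2 - 2*j - 24)/(j + 7)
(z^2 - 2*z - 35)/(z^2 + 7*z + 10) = (z - 7)/(z + 2)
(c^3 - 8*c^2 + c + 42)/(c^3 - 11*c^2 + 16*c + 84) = (c - 3)/(c - 6)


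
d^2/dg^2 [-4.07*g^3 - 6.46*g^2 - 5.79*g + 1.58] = -24.42*g - 12.92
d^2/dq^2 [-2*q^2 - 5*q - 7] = -4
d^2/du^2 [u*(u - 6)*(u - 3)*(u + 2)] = 6*u*(2*u - 7)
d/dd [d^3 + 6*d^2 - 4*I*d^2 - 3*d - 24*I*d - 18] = 3*d^2 + d*(12 - 8*I) - 3 - 24*I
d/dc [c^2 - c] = 2*c - 1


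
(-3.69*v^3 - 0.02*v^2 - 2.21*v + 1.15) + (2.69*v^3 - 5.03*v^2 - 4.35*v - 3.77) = -1.0*v^3 - 5.05*v^2 - 6.56*v - 2.62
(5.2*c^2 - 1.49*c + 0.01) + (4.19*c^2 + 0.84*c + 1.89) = 9.39*c^2 - 0.65*c + 1.9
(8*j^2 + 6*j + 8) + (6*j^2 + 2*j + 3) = 14*j^2 + 8*j + 11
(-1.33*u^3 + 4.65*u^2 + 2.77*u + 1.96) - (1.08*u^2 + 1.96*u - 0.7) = -1.33*u^3 + 3.57*u^2 + 0.81*u + 2.66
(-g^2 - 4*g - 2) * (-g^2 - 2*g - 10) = g^4 + 6*g^3 + 20*g^2 + 44*g + 20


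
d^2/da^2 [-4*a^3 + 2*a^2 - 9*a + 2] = 4 - 24*a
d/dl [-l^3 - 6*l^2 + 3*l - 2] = -3*l^2 - 12*l + 3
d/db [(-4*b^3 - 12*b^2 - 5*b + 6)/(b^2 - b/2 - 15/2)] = 2*(-8*b^4 + 8*b^3 + 202*b^2 + 336*b + 81)/(4*b^4 - 4*b^3 - 59*b^2 + 30*b + 225)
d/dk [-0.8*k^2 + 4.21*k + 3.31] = 4.21 - 1.6*k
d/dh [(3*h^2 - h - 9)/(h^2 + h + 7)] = 2*(2*h^2 + 30*h + 1)/(h^4 + 2*h^3 + 15*h^2 + 14*h + 49)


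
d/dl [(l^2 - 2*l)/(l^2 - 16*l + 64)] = 2*(8 - 7*l)/(l^3 - 24*l^2 + 192*l - 512)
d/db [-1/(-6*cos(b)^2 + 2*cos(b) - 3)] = 2*(6*cos(b) - 1)*sin(b)/(6*cos(b)^2 - 2*cos(b) + 3)^2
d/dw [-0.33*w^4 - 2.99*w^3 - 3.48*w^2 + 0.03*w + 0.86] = -1.32*w^3 - 8.97*w^2 - 6.96*w + 0.03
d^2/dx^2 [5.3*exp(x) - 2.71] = 5.3*exp(x)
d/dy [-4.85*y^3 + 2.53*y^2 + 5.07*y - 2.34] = -14.55*y^2 + 5.06*y + 5.07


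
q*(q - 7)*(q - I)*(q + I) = q^4 - 7*q^3 + q^2 - 7*q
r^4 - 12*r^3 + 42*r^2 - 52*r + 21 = (r - 7)*(r - 3)*(r - 1)^2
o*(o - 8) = o^2 - 8*o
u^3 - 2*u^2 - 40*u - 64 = (u - 8)*(u + 2)*(u + 4)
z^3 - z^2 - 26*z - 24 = (z - 6)*(z + 1)*(z + 4)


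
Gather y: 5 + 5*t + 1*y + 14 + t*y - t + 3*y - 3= 4*t + y*(t + 4) + 16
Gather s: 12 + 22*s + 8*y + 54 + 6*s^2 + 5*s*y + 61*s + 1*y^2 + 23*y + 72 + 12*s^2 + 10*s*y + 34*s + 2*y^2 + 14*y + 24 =18*s^2 + s*(15*y + 117) + 3*y^2 + 45*y + 162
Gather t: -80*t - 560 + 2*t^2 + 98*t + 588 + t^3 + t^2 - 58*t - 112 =t^3 + 3*t^2 - 40*t - 84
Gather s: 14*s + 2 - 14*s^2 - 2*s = -14*s^2 + 12*s + 2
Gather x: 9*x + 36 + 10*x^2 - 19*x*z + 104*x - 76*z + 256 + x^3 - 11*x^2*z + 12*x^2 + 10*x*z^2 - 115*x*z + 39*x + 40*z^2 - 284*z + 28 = x^3 + x^2*(22 - 11*z) + x*(10*z^2 - 134*z + 152) + 40*z^2 - 360*z + 320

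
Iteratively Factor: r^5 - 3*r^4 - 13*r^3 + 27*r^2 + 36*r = (r)*(r^4 - 3*r^3 - 13*r^2 + 27*r + 36) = r*(r - 3)*(r^3 - 13*r - 12) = r*(r - 3)*(r + 3)*(r^2 - 3*r - 4) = r*(r - 3)*(r + 1)*(r + 3)*(r - 4)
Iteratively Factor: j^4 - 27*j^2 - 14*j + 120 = (j + 4)*(j^3 - 4*j^2 - 11*j + 30) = (j - 5)*(j + 4)*(j^2 + j - 6) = (j - 5)*(j + 3)*(j + 4)*(j - 2)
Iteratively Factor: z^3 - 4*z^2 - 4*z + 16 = (z + 2)*(z^2 - 6*z + 8) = (z - 4)*(z + 2)*(z - 2)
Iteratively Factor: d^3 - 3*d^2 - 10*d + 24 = (d - 2)*(d^2 - d - 12) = (d - 2)*(d + 3)*(d - 4)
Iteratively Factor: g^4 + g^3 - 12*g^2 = (g + 4)*(g^3 - 3*g^2) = g*(g + 4)*(g^2 - 3*g) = g^2*(g + 4)*(g - 3)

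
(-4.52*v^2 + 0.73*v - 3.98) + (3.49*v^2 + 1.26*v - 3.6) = -1.03*v^2 + 1.99*v - 7.58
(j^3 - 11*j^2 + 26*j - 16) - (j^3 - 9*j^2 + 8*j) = -2*j^2 + 18*j - 16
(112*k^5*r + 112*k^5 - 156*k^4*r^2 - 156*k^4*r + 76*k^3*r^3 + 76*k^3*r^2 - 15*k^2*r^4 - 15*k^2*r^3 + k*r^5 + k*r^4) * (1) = 112*k^5*r + 112*k^5 - 156*k^4*r^2 - 156*k^4*r + 76*k^3*r^3 + 76*k^3*r^2 - 15*k^2*r^4 - 15*k^2*r^3 + k*r^5 + k*r^4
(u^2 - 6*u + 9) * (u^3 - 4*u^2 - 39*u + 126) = u^5 - 10*u^4 - 6*u^3 + 324*u^2 - 1107*u + 1134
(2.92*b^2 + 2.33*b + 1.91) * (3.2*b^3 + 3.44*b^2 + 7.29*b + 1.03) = 9.344*b^5 + 17.5008*b^4 + 35.414*b^3 + 26.5637*b^2 + 16.3238*b + 1.9673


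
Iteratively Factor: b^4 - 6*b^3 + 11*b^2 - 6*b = (b)*(b^3 - 6*b^2 + 11*b - 6) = b*(b - 1)*(b^2 - 5*b + 6) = b*(b - 2)*(b - 1)*(b - 3)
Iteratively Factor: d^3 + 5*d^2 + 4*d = (d)*(d^2 + 5*d + 4) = d*(d + 4)*(d + 1)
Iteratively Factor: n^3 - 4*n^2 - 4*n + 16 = (n - 4)*(n^2 - 4) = (n - 4)*(n + 2)*(n - 2)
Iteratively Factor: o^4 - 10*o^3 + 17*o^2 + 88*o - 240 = (o + 3)*(o^3 - 13*o^2 + 56*o - 80) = (o - 4)*(o + 3)*(o^2 - 9*o + 20) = (o - 5)*(o - 4)*(o + 3)*(o - 4)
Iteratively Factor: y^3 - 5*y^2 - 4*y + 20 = (y + 2)*(y^2 - 7*y + 10) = (y - 5)*(y + 2)*(y - 2)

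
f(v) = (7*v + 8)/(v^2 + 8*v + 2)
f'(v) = (-2*v - 8)*(7*v + 8)/(v^2 + 8*v + 2)^2 + 7/(v^2 + 8*v + 2)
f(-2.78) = 0.92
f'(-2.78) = -0.38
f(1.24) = 1.24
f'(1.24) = -0.45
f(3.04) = 0.82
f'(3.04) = -0.13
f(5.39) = 0.62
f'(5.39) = -0.06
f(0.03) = 3.66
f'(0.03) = -10.05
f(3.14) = 0.81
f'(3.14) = -0.12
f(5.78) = 0.59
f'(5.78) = -0.06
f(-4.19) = 1.53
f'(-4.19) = -0.54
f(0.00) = 4.00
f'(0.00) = -12.50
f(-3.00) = 1.00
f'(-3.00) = -0.38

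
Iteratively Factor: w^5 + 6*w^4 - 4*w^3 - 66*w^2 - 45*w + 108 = (w + 4)*(w^4 + 2*w^3 - 12*w^2 - 18*w + 27) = (w + 3)*(w + 4)*(w^3 - w^2 - 9*w + 9) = (w - 3)*(w + 3)*(w + 4)*(w^2 + 2*w - 3) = (w - 3)*(w + 3)^2*(w + 4)*(w - 1)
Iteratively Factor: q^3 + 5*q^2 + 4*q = (q + 1)*(q^2 + 4*q) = (q + 1)*(q + 4)*(q)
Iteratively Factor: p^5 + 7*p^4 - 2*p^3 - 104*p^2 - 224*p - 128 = (p + 4)*(p^4 + 3*p^3 - 14*p^2 - 48*p - 32) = (p + 2)*(p + 4)*(p^3 + p^2 - 16*p - 16) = (p - 4)*(p + 2)*(p + 4)*(p^2 + 5*p + 4) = (p - 4)*(p + 1)*(p + 2)*(p + 4)*(p + 4)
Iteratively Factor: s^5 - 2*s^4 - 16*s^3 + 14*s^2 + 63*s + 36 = (s + 3)*(s^4 - 5*s^3 - s^2 + 17*s + 12) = (s + 1)*(s + 3)*(s^3 - 6*s^2 + 5*s + 12) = (s - 3)*(s + 1)*(s + 3)*(s^2 - 3*s - 4) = (s - 4)*(s - 3)*(s + 1)*(s + 3)*(s + 1)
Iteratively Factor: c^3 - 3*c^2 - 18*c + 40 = (c - 5)*(c^2 + 2*c - 8) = (c - 5)*(c + 4)*(c - 2)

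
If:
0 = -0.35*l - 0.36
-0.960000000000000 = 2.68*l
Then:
No Solution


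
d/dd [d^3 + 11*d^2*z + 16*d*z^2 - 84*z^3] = 3*d^2 + 22*d*z + 16*z^2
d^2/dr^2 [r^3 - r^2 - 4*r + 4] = 6*r - 2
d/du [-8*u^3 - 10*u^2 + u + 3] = -24*u^2 - 20*u + 1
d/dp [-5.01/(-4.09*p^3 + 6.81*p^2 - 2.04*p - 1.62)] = (-61.4727*p^2 + 68.2362*p - 10.2204)/(4.09*p^3 - 6.81*p^2 + 2.04*p + 1.62)^2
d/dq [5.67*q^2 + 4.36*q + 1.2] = 11.34*q + 4.36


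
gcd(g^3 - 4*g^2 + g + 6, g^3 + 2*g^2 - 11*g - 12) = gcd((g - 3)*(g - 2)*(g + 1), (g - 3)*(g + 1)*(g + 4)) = g^2 - 2*g - 3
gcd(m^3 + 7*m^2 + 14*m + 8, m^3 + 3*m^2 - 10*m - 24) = m^2 + 6*m + 8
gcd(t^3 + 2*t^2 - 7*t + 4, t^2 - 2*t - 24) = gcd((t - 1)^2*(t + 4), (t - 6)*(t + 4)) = t + 4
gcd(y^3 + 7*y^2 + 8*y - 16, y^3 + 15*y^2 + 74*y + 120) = y + 4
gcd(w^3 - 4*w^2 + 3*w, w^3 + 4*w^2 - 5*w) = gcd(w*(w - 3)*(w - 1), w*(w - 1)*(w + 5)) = w^2 - w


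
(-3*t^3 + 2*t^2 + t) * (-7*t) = 21*t^4 - 14*t^3 - 7*t^2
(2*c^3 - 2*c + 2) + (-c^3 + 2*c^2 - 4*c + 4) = c^3 + 2*c^2 - 6*c + 6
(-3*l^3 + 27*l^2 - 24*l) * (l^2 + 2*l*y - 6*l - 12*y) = -3*l^5 - 6*l^4*y + 45*l^4 + 90*l^3*y - 186*l^3 - 372*l^2*y + 144*l^2 + 288*l*y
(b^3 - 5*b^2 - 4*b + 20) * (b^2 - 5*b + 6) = b^5 - 10*b^4 + 27*b^3 + 10*b^2 - 124*b + 120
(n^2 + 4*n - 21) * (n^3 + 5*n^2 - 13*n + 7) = n^5 + 9*n^4 - 14*n^3 - 150*n^2 + 301*n - 147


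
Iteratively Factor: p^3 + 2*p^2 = (p + 2)*(p^2) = p*(p + 2)*(p)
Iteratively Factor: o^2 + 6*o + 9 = (o + 3)*(o + 3)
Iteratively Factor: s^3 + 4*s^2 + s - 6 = (s - 1)*(s^2 + 5*s + 6) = (s - 1)*(s + 2)*(s + 3)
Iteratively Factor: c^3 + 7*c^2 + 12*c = (c + 4)*(c^2 + 3*c) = (c + 3)*(c + 4)*(c)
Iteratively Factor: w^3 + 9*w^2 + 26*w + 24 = (w + 3)*(w^2 + 6*w + 8) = (w + 2)*(w + 3)*(w + 4)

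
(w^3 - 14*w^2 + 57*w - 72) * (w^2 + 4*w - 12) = w^5 - 10*w^4 - 11*w^3 + 324*w^2 - 972*w + 864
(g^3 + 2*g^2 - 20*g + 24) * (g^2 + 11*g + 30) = g^5 + 13*g^4 + 32*g^3 - 136*g^2 - 336*g + 720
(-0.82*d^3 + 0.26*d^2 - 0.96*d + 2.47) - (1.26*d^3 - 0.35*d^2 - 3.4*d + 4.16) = -2.08*d^3 + 0.61*d^2 + 2.44*d - 1.69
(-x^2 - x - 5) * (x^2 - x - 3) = -x^4 - x^2 + 8*x + 15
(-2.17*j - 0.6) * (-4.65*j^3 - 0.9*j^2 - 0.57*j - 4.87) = 10.0905*j^4 + 4.743*j^3 + 1.7769*j^2 + 10.9099*j + 2.922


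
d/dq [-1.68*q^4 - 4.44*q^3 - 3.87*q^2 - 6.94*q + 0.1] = -6.72*q^3 - 13.32*q^2 - 7.74*q - 6.94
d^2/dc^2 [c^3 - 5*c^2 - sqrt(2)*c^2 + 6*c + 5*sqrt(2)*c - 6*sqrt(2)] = 6*c - 10 - 2*sqrt(2)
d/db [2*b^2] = 4*b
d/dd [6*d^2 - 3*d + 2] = 12*d - 3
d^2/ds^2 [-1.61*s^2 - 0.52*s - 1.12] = -3.22000000000000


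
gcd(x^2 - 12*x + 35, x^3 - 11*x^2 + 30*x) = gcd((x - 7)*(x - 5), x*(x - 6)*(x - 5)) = x - 5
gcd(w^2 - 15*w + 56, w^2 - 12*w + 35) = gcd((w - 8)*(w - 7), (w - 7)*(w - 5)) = w - 7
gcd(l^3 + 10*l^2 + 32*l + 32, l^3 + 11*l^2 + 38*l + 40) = l^2 + 6*l + 8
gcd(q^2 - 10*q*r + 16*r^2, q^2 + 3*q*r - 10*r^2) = q - 2*r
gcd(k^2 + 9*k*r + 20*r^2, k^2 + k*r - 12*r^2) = k + 4*r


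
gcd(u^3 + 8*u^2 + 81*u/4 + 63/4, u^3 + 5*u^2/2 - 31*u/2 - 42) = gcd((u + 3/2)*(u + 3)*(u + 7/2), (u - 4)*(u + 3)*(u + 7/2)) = u^2 + 13*u/2 + 21/2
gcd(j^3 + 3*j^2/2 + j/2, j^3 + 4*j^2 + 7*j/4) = j^2 + j/2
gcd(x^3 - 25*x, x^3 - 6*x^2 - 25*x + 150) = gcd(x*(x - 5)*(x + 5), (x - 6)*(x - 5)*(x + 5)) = x^2 - 25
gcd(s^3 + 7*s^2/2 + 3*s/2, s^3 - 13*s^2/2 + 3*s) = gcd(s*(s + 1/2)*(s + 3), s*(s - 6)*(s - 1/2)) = s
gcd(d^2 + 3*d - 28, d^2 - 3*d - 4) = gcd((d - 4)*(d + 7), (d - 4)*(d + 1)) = d - 4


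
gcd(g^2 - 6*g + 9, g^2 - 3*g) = g - 3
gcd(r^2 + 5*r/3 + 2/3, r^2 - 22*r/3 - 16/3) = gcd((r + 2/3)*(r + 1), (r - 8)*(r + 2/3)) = r + 2/3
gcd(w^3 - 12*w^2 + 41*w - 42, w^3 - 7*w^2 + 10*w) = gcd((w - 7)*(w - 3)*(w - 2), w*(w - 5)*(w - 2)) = w - 2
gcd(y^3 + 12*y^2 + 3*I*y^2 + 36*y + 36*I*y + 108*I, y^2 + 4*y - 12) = y + 6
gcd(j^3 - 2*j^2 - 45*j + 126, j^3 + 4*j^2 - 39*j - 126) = j^2 + j - 42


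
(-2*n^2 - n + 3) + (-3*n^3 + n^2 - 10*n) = -3*n^3 - n^2 - 11*n + 3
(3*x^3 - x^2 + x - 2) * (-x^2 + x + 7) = -3*x^5 + 4*x^4 + 19*x^3 - 4*x^2 + 5*x - 14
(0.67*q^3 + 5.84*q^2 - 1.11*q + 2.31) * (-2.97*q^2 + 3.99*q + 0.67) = -1.9899*q^5 - 14.6715*q^4 + 27.0472*q^3 - 7.3768*q^2 + 8.4732*q + 1.5477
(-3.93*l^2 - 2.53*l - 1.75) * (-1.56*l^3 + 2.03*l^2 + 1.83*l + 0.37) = 6.1308*l^5 - 4.0311*l^4 - 9.5978*l^3 - 9.6365*l^2 - 4.1386*l - 0.6475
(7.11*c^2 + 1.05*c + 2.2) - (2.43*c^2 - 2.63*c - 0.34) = 4.68*c^2 + 3.68*c + 2.54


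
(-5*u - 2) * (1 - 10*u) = 50*u^2 + 15*u - 2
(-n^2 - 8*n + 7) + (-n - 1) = -n^2 - 9*n + 6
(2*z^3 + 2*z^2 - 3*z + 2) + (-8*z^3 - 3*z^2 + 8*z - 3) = -6*z^3 - z^2 + 5*z - 1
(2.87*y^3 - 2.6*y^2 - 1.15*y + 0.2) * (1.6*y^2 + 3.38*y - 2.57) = 4.592*y^5 + 5.5406*y^4 - 18.0039*y^3 + 3.115*y^2 + 3.6315*y - 0.514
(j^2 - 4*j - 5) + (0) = j^2 - 4*j - 5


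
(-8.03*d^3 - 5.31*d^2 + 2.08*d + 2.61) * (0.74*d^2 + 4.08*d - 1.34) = -5.9422*d^5 - 36.6918*d^4 - 9.3654*d^3 + 17.5332*d^2 + 7.8616*d - 3.4974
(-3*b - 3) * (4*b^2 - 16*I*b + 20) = -12*b^3 - 12*b^2 + 48*I*b^2 - 60*b + 48*I*b - 60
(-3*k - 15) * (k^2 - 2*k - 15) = -3*k^3 - 9*k^2 + 75*k + 225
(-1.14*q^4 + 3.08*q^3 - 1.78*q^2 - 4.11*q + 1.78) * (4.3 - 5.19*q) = 5.9166*q^5 - 20.8872*q^4 + 22.4822*q^3 + 13.6769*q^2 - 26.9112*q + 7.654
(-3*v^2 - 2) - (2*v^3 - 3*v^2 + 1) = -2*v^3 - 3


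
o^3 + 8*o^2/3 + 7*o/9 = o*(o + 1/3)*(o + 7/3)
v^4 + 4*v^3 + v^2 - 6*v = v*(v - 1)*(v + 2)*(v + 3)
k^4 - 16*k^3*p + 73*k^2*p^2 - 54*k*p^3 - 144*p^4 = (k - 8*p)*(k - 6*p)*(k - 3*p)*(k + p)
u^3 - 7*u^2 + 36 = (u - 6)*(u - 3)*(u + 2)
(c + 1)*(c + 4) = c^2 + 5*c + 4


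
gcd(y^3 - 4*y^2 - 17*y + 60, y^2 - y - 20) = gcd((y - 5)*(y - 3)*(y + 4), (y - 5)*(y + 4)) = y^2 - y - 20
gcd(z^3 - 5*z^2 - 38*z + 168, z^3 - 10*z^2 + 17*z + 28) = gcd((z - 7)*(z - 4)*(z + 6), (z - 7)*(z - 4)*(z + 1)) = z^2 - 11*z + 28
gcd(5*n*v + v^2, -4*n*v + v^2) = v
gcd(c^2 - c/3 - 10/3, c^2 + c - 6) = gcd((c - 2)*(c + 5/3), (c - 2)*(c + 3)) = c - 2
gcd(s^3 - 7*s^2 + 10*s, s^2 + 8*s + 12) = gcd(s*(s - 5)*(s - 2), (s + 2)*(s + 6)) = 1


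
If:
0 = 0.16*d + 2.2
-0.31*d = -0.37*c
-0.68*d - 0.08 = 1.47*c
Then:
No Solution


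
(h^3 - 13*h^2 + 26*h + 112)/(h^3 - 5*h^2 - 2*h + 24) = (h^2 - 15*h + 56)/(h^2 - 7*h + 12)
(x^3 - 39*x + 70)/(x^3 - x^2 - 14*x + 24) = (x^2 + 2*x - 35)/(x^2 + x - 12)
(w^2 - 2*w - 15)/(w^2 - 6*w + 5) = (w + 3)/(w - 1)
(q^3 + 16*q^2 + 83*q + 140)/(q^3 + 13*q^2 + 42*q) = (q^2 + 9*q + 20)/(q*(q + 6))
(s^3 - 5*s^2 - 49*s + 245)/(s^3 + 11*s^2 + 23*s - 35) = (s^2 - 12*s + 35)/(s^2 + 4*s - 5)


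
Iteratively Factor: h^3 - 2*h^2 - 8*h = (h + 2)*(h^2 - 4*h) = (h - 4)*(h + 2)*(h)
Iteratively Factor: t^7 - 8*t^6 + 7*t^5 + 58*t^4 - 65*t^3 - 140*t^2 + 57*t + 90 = (t - 3)*(t^6 - 5*t^5 - 8*t^4 + 34*t^3 + 37*t^2 - 29*t - 30) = (t - 3)^2*(t^5 - 2*t^4 - 14*t^3 - 8*t^2 + 13*t + 10) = (t - 3)^2*(t + 1)*(t^4 - 3*t^3 - 11*t^2 + 3*t + 10) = (t - 3)^2*(t - 1)*(t + 1)*(t^3 - 2*t^2 - 13*t - 10) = (t - 3)^2*(t - 1)*(t + 1)^2*(t^2 - 3*t - 10) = (t - 3)^2*(t - 1)*(t + 1)^2*(t + 2)*(t - 5)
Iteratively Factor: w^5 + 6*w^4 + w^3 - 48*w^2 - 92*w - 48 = (w + 2)*(w^4 + 4*w^3 - 7*w^2 - 34*w - 24) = (w + 1)*(w + 2)*(w^3 + 3*w^2 - 10*w - 24) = (w + 1)*(w + 2)^2*(w^2 + w - 12) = (w - 3)*(w + 1)*(w + 2)^2*(w + 4)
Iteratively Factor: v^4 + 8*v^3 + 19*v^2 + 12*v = (v + 4)*(v^3 + 4*v^2 + 3*v) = (v + 1)*(v + 4)*(v^2 + 3*v) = v*(v + 1)*(v + 4)*(v + 3)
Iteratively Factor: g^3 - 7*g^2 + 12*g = (g)*(g^2 - 7*g + 12) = g*(g - 3)*(g - 4)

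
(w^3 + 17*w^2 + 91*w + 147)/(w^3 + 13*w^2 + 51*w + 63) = (w + 7)/(w + 3)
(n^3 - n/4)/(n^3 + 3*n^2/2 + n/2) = (n - 1/2)/(n + 1)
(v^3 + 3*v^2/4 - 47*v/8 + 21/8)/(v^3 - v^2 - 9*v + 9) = (8*v^2 - 18*v + 7)/(8*(v^2 - 4*v + 3))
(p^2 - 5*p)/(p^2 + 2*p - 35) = p/(p + 7)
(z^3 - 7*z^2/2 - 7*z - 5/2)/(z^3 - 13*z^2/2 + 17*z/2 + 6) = (z^2 - 4*z - 5)/(z^2 - 7*z + 12)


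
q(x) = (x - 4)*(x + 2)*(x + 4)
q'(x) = (x - 4)*(x + 2) + (x - 4)*(x + 4) + (x + 2)*(x + 4) = 3*x^2 + 4*x - 16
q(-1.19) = -11.81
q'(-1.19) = -16.51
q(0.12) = -33.89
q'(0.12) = -15.48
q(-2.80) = 6.53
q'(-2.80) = -3.68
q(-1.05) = -14.15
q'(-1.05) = -16.89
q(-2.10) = 1.16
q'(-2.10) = -11.17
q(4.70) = 40.80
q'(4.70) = 69.07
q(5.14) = 74.40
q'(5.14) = 83.82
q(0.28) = -36.30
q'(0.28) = -14.64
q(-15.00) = -2717.00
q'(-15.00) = 599.00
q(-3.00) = 7.00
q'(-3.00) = -1.00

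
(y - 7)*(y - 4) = y^2 - 11*y + 28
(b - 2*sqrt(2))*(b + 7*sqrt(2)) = b^2 + 5*sqrt(2)*b - 28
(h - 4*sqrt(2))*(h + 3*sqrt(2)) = h^2 - sqrt(2)*h - 24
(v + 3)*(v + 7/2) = v^2 + 13*v/2 + 21/2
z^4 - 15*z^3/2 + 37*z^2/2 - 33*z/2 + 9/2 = (z - 3)^2*(z - 1)*(z - 1/2)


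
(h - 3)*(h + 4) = h^2 + h - 12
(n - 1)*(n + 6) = n^2 + 5*n - 6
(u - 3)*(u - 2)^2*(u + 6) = u^4 - u^3 - 26*u^2 + 84*u - 72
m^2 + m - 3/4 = (m - 1/2)*(m + 3/2)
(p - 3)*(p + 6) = p^2 + 3*p - 18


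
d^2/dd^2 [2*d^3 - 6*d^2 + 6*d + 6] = 12*d - 12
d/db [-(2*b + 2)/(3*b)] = 2/(3*b^2)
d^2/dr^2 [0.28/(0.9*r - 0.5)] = 0.4536/(0.9*r - 0.5)^3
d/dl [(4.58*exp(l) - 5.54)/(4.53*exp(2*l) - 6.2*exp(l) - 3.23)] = (-20.7474*exp(2*l) + 50.1924*exp(l) - 49.1414)*exp(l)/(20.5209*exp(4*l) - 56.172*exp(3*l) + 9.17620000000001*exp(2*l) + 40.052*exp(l) + 10.4329)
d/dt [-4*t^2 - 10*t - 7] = -8*t - 10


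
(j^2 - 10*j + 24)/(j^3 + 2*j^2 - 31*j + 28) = (j - 6)/(j^2 + 6*j - 7)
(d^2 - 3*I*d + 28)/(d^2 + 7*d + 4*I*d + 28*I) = (d - 7*I)/(d + 7)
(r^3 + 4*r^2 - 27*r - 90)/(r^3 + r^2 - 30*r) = (r + 3)/r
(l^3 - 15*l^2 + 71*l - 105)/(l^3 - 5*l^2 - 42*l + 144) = (l^2 - 12*l + 35)/(l^2 - 2*l - 48)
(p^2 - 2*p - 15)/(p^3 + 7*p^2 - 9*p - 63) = (p - 5)/(p^2 + 4*p - 21)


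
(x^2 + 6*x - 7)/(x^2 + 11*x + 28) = (x - 1)/(x + 4)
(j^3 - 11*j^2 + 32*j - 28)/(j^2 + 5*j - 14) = (j^2 - 9*j + 14)/(j + 7)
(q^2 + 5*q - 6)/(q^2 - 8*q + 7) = (q + 6)/(q - 7)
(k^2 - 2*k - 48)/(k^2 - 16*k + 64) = (k + 6)/(k - 8)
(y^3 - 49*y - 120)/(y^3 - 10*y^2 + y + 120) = (y + 5)/(y - 5)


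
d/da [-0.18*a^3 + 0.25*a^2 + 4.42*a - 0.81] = -0.54*a^2 + 0.5*a + 4.42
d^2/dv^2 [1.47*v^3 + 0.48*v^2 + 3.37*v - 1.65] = 8.82*v + 0.96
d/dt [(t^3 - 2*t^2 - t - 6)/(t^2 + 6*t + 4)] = (t^4 + 12*t^3 + t^2 - 4*t + 32)/(t^4 + 12*t^3 + 44*t^2 + 48*t + 16)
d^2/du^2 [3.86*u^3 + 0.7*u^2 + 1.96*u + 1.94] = 23.16*u + 1.4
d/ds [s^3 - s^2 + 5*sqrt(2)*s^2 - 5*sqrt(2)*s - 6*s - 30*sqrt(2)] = 3*s^2 - 2*s + 10*sqrt(2)*s - 5*sqrt(2) - 6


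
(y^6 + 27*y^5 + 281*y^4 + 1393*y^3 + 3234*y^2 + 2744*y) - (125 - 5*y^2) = y^6 + 27*y^5 + 281*y^4 + 1393*y^3 + 3239*y^2 + 2744*y - 125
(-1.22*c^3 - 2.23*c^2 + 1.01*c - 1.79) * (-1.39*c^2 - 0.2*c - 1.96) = 1.6958*c^5 + 3.3437*c^4 + 1.4333*c^3 + 6.6569*c^2 - 1.6216*c + 3.5084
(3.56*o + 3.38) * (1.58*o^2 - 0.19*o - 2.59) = 5.6248*o^3 + 4.664*o^2 - 9.8626*o - 8.7542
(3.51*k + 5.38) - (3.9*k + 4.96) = 0.42 - 0.39*k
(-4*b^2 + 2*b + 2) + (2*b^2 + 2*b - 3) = -2*b^2 + 4*b - 1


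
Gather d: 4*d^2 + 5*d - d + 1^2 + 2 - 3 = 4*d^2 + 4*d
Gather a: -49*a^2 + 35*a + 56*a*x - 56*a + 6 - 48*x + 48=-49*a^2 + a*(56*x - 21) - 48*x + 54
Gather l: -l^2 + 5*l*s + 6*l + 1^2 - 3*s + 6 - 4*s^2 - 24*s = -l^2 + l*(5*s + 6) - 4*s^2 - 27*s + 7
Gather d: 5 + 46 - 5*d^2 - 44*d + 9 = -5*d^2 - 44*d + 60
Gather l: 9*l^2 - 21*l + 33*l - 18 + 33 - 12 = 9*l^2 + 12*l + 3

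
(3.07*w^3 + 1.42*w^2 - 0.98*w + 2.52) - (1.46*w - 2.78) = 3.07*w^3 + 1.42*w^2 - 2.44*w + 5.3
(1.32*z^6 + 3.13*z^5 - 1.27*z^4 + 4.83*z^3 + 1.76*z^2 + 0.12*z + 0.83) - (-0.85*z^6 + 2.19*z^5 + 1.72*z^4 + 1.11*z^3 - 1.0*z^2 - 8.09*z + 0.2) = 2.17*z^6 + 0.94*z^5 - 2.99*z^4 + 3.72*z^3 + 2.76*z^2 + 8.21*z + 0.63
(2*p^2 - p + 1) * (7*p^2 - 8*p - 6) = 14*p^4 - 23*p^3 + 3*p^2 - 2*p - 6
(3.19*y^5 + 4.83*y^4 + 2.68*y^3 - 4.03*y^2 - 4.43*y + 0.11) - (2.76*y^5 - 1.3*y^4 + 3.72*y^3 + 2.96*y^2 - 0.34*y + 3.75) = 0.43*y^5 + 6.13*y^4 - 1.04*y^3 - 6.99*y^2 - 4.09*y - 3.64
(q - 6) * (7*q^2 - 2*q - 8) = 7*q^3 - 44*q^2 + 4*q + 48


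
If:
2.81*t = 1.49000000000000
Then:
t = 0.53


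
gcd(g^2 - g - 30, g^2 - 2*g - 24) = g - 6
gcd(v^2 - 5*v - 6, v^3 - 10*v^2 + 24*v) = v - 6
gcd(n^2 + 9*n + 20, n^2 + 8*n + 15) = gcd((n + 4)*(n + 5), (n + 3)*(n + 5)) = n + 5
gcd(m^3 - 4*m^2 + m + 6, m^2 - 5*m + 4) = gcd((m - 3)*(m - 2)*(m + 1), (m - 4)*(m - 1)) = 1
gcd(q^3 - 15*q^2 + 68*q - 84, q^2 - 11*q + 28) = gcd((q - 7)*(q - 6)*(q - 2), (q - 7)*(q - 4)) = q - 7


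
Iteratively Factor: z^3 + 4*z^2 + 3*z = (z)*(z^2 + 4*z + 3) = z*(z + 1)*(z + 3)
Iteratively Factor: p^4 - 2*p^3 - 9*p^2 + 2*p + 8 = (p - 4)*(p^3 + 2*p^2 - p - 2) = (p - 4)*(p + 2)*(p^2 - 1) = (p - 4)*(p + 1)*(p + 2)*(p - 1)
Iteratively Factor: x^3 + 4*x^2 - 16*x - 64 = (x + 4)*(x^2 - 16) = (x - 4)*(x + 4)*(x + 4)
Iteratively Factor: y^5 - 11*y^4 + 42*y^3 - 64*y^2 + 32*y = (y - 2)*(y^4 - 9*y^3 + 24*y^2 - 16*y) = (y - 2)*(y - 1)*(y^3 - 8*y^2 + 16*y) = (y - 4)*(y - 2)*(y - 1)*(y^2 - 4*y) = (y - 4)^2*(y - 2)*(y - 1)*(y)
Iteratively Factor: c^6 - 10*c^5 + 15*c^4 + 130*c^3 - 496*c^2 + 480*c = (c - 3)*(c^5 - 7*c^4 - 6*c^3 + 112*c^2 - 160*c) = (c - 3)*(c + 4)*(c^4 - 11*c^3 + 38*c^2 - 40*c) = c*(c - 3)*(c + 4)*(c^3 - 11*c^2 + 38*c - 40) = c*(c - 4)*(c - 3)*(c + 4)*(c^2 - 7*c + 10) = c*(c - 5)*(c - 4)*(c - 3)*(c + 4)*(c - 2)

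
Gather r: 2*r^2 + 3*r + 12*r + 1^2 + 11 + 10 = 2*r^2 + 15*r + 22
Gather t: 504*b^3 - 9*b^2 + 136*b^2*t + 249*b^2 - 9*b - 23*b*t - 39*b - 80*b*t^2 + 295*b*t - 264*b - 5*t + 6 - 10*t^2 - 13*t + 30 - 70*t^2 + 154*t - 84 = 504*b^3 + 240*b^2 - 312*b + t^2*(-80*b - 80) + t*(136*b^2 + 272*b + 136) - 48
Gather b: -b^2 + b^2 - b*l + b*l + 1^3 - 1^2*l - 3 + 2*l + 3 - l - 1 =0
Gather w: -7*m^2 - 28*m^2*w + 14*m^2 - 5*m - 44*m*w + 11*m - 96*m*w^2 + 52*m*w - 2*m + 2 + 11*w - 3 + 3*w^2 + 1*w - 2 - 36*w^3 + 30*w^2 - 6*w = 7*m^2 + 4*m - 36*w^3 + w^2*(33 - 96*m) + w*(-28*m^2 + 8*m + 6) - 3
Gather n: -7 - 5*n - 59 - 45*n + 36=-50*n - 30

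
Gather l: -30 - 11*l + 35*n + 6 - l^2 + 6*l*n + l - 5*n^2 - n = -l^2 + l*(6*n - 10) - 5*n^2 + 34*n - 24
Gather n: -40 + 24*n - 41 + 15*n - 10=39*n - 91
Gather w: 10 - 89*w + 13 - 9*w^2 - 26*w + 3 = -9*w^2 - 115*w + 26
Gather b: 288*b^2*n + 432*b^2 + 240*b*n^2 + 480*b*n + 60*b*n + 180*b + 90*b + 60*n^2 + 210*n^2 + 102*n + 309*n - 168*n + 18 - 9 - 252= b^2*(288*n + 432) + b*(240*n^2 + 540*n + 270) + 270*n^2 + 243*n - 243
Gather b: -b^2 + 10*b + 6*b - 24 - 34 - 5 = -b^2 + 16*b - 63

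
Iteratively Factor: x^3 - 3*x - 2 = (x + 1)*(x^2 - x - 2) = (x + 1)^2*(x - 2)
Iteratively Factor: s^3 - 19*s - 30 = (s + 2)*(s^2 - 2*s - 15) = (s - 5)*(s + 2)*(s + 3)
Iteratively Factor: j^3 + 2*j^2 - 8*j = (j + 4)*(j^2 - 2*j) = (j - 2)*(j + 4)*(j)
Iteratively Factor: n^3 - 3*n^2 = (n - 3)*(n^2) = n*(n - 3)*(n)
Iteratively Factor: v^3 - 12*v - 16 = (v - 4)*(v^2 + 4*v + 4) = (v - 4)*(v + 2)*(v + 2)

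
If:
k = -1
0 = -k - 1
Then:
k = -1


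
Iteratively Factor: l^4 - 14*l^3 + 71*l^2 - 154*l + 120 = (l - 3)*(l^3 - 11*l^2 + 38*l - 40) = (l - 4)*(l - 3)*(l^2 - 7*l + 10) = (l - 5)*(l - 4)*(l - 3)*(l - 2)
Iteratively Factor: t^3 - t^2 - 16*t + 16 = (t + 4)*(t^2 - 5*t + 4) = (t - 4)*(t + 4)*(t - 1)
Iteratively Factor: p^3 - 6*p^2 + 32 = (p - 4)*(p^2 - 2*p - 8) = (p - 4)^2*(p + 2)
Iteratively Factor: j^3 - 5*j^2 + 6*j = (j)*(j^2 - 5*j + 6) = j*(j - 2)*(j - 3)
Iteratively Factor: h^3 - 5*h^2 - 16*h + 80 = (h - 4)*(h^2 - h - 20) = (h - 5)*(h - 4)*(h + 4)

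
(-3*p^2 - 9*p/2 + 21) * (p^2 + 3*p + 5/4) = -3*p^4 - 27*p^3/2 + 15*p^2/4 + 459*p/8 + 105/4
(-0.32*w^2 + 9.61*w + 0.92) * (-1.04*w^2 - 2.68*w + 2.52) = 0.3328*w^4 - 9.1368*w^3 - 27.518*w^2 + 21.7516*w + 2.3184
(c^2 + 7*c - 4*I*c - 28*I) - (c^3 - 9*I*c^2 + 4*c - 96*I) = -c^3 + c^2 + 9*I*c^2 + 3*c - 4*I*c + 68*I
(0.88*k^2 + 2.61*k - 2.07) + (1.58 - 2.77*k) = 0.88*k^2 - 0.16*k - 0.49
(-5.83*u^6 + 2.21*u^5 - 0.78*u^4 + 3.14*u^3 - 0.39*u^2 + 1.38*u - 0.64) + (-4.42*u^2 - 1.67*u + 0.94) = -5.83*u^6 + 2.21*u^5 - 0.78*u^4 + 3.14*u^3 - 4.81*u^2 - 0.29*u + 0.3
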